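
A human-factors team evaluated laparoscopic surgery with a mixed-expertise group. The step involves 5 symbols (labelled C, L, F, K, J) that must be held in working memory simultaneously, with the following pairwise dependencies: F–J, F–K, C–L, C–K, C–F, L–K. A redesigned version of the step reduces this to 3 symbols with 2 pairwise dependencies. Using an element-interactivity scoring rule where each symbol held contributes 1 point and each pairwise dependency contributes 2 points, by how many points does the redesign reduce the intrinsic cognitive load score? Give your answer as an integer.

Original: 5 × 1 + 6 × 2 = 5 + 12 = 17.
Redesigned: 3 × 1 + 2 × 2 = 3 + 4 = 7.
Reduction = 17 − 7 = 10.

10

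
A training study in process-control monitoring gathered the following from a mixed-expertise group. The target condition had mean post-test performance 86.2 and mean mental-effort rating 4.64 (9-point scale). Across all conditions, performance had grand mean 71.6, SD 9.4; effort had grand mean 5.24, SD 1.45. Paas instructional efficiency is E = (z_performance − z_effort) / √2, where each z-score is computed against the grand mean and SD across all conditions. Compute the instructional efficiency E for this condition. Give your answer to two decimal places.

1.39

z_performance = (86.2 − 71.6) / 9.4 = 14.6000 / 9.4 = 1.5532.
z_effort = (4.64 − 5.24) / 1.45 = -0.6000 / 1.45 = -0.4138.
z_P − z_E = 1.5532 − (-0.4138) = 1.9670.
E = 1.9670 / √2 = 1.9670 / 1.41421 = 1.3909 ≈ 1.39.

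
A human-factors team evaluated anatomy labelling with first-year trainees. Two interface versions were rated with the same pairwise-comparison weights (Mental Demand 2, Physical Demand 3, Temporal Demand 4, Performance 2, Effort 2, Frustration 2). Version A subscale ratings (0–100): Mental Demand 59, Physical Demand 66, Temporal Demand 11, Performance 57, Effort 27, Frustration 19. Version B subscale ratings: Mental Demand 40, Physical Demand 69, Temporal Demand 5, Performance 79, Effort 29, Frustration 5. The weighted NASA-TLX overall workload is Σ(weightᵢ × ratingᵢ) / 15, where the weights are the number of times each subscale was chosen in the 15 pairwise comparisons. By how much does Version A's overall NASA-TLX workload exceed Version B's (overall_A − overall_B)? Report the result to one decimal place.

2.2

Version A weighted sum = 2·59 + 3·66 + 4·11 + 2·57 + 2·27 + 2·19 = 118 + 198 + 44 + 114 + 54 + 38 = 566; overall_A = 566/15 = 37.7333.
Version B weighted sum = 2·40 + 3·69 + 4·5 + 2·79 + 2·29 + 2·5 = 80 + 207 + 20 + 158 + 58 + 10 = 533; overall_B = 533/15 = 35.5333.
Difference = 37.7333 − 35.5333 = 2.2000 ≈ 2.2.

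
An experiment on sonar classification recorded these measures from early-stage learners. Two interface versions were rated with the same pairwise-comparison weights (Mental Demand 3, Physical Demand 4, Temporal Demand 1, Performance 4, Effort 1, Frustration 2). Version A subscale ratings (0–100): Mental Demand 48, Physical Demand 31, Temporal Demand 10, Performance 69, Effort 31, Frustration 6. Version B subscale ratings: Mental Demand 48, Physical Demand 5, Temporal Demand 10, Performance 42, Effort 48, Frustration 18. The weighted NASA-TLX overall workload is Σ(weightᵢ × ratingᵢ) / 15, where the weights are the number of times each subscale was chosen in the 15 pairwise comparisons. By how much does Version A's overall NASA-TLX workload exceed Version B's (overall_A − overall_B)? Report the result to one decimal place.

11.4

Version A weighted sum = 3·48 + 4·31 + 1·10 + 4·69 + 1·31 + 2·6 = 144 + 124 + 10 + 276 + 31 + 12 = 597; overall_A = 597/15 = 39.8000.
Version B weighted sum = 3·48 + 4·5 + 1·10 + 4·42 + 1·48 + 2·18 = 144 + 20 + 10 + 168 + 48 + 36 = 426; overall_B = 426/15 = 28.4000.
Difference = 39.8000 − 28.4000 = 11.4000 ≈ 11.4.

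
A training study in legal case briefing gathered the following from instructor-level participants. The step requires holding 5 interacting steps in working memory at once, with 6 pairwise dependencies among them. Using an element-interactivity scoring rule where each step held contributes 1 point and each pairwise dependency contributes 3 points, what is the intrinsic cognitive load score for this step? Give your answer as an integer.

Element contribution: 5 × 1 = 5.
Interaction contribution: 6 × 3 = 18.
Intrinsic load = 5 + 18 = 23.

23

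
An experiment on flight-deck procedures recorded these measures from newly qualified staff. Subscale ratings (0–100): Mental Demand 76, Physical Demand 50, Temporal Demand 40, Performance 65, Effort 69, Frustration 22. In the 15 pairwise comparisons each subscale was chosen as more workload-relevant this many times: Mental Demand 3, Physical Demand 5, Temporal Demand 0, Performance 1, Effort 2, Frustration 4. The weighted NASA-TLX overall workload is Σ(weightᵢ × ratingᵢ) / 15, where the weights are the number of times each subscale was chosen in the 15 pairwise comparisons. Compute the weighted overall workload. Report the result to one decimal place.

51.3

The tallies are the weights (they sum to 15).
Weighted sum = 3·76 + 5·50 + 0·40 + 1·65 + 2·69 + 4·22
            = 228 + 250 + 0 + 65 + 138 + 88 = 769.
Overall workload = 769 / 15 = 51.2667 ≈ 51.3.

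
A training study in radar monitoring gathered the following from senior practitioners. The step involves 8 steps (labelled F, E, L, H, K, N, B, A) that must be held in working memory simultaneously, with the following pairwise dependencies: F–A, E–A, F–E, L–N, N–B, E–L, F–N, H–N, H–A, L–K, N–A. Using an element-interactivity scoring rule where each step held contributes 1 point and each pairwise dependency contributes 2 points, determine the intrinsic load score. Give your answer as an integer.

30

Count of steps held simultaneously: 8.
Count of pairwise dependencies listed: 11.
Element contribution: 8 × 1 = 8.
Interaction contribution: 11 × 2 = 22.
Intrinsic load = 8 + 22 = 30.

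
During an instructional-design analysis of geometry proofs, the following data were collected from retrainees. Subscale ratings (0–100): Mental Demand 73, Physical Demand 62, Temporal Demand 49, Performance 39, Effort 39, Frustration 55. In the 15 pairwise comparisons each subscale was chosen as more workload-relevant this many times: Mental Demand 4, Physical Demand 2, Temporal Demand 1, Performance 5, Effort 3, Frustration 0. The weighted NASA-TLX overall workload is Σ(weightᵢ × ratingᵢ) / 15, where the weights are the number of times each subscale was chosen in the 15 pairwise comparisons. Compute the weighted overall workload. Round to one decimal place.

The tallies are the weights (they sum to 15).
Weighted sum = 4·73 + 2·62 + 1·49 + 5·39 + 3·39 + 0·55
            = 292 + 124 + 49 + 195 + 117 + 0 = 777.
Overall workload = 777 / 15 = 51.8000 ≈ 51.8.

51.8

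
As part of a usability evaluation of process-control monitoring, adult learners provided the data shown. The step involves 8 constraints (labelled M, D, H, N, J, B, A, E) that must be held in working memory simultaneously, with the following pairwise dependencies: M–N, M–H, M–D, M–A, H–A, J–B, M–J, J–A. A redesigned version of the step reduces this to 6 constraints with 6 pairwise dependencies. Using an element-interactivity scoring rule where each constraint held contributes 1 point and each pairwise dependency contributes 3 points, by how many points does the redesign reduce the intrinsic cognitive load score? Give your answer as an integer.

8

Original: 8 × 1 + 8 × 3 = 8 + 24 = 32.
Redesigned: 6 × 1 + 6 × 3 = 6 + 18 = 24.
Reduction = 32 − 24 = 8.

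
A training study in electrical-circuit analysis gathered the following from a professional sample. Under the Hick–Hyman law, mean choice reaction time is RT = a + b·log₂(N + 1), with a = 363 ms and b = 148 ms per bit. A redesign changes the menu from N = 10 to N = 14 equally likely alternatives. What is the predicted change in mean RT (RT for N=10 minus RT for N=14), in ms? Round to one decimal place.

RT(10) = 363 + 148·log₂(11) = 363 + 148·3.4594 = 874.9912 ms.
RT(14) = 363 + 148·log₂(15) = 363 + 148·3.9069 = 941.2212 ms.
Difference = 874.9912 − 941.2212 = -66.2300 ≈ -66.2 ms.

-66.2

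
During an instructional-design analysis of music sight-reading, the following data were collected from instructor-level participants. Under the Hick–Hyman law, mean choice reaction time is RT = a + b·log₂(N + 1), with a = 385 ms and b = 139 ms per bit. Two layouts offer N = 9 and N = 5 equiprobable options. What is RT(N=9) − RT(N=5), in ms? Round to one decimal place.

102.4

RT(9) = 385 + 139·log₂(10) = 385 + 139·3.3219 = 846.7441 ms.
RT(5) = 385 + 139·log₂(6) = 385 + 139·2.5850 = 744.3150 ms.
Difference = 846.7441 − 744.3150 = 102.4291 ≈ 102.4 ms.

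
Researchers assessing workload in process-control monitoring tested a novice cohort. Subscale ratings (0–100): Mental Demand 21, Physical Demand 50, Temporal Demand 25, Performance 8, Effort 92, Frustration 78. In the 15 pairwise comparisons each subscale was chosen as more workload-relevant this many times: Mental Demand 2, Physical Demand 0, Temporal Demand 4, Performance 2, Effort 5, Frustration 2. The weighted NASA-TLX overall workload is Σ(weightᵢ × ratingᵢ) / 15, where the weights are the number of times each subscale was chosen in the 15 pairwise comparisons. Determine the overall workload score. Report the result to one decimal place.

The tallies are the weights (they sum to 15).
Weighted sum = 2·21 + 0·50 + 4·25 + 2·8 + 5·92 + 2·78
            = 42 + 0 + 100 + 16 + 460 + 156 = 774.
Overall workload = 774 / 15 = 51.6000 ≈ 51.6.

51.6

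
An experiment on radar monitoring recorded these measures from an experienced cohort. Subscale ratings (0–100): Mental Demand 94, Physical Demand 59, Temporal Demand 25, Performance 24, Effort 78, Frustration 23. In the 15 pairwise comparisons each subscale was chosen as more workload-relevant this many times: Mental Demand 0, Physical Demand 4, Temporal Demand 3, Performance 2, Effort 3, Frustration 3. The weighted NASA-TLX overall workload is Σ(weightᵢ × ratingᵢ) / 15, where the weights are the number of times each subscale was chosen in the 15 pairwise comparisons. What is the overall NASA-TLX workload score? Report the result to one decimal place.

The tallies are the weights (they sum to 15).
Weighted sum = 0·94 + 4·59 + 3·25 + 2·24 + 3·78 + 3·23
            = 0 + 236 + 75 + 48 + 234 + 69 = 662.
Overall workload = 662 / 15 = 44.1333 ≈ 44.1.

44.1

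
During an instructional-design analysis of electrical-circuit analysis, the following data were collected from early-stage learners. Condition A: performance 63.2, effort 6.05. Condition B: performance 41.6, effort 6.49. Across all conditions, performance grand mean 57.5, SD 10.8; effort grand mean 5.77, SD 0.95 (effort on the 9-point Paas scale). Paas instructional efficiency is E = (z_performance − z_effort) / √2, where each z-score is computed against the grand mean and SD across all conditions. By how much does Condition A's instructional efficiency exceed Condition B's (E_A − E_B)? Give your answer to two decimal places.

1.74

Condition A: z_P = (63.2 − 57.5)/10.8 = 0.5278; z_E = (6.05 − 5.77)/0.95 = 0.2947; E_A = (0.5278 − 0.2947)/√2 = 0.1648.
Condition B: z_P = (41.6 − 57.5)/10.8 = -1.4722; z_E = (6.49 − 5.77)/0.95 = 0.7579; E_B = (-1.4722 − 0.7579)/√2 = -1.5769.
E_A − E_B = 0.1648 − (-1.5769) = 1.7417 ≈ 1.74.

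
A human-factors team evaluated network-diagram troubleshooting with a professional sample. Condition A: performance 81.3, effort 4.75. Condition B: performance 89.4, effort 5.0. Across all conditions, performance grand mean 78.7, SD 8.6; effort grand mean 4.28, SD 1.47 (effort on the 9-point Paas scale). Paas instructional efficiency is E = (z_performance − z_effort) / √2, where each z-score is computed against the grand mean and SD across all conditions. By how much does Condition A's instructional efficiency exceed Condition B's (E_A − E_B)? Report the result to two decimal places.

Condition A: z_P = (81.3 − 78.7)/8.6 = 0.3023; z_E = (4.75 − 4.28)/1.47 = 0.3197; E_A = (0.3023 − 0.3197)/√2 = -0.0123.
Condition B: z_P = (89.4 − 78.7)/8.6 = 1.2442; z_E = (5.0 − 4.28)/1.47 = 0.4898; E_B = (1.2442 − 0.4898)/√2 = 0.5334.
E_A − E_B = -0.0123 − 0.5334 = -0.5457 ≈ -0.55.

-0.55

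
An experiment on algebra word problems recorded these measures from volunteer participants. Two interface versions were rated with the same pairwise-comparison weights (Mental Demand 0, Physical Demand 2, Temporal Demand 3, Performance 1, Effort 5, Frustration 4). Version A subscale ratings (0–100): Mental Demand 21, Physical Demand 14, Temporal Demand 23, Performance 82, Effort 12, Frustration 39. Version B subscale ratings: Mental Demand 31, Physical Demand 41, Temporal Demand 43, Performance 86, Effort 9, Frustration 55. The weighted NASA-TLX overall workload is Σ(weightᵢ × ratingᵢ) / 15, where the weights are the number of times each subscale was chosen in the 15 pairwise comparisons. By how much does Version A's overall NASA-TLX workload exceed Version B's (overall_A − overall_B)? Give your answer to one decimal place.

-11.1

Version A weighted sum = 0·21 + 2·14 + 3·23 + 1·82 + 5·12 + 4·39 = 0 + 28 + 69 + 82 + 60 + 156 = 395; overall_A = 395/15 = 26.3333.
Version B weighted sum = 0·31 + 2·41 + 3·43 + 1·86 + 5·9 + 4·55 = 0 + 82 + 129 + 86 + 45 + 220 = 562; overall_B = 562/15 = 37.4667.
Difference = 26.3333 − 37.4667 = -11.1334 ≈ -11.1.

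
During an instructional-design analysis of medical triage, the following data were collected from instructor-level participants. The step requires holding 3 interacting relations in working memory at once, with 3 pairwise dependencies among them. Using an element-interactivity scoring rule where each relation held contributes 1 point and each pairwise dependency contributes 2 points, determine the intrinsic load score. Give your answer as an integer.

9

Element contribution: 3 × 1 = 3.
Interaction contribution: 3 × 2 = 6.
Intrinsic load = 3 + 6 = 9.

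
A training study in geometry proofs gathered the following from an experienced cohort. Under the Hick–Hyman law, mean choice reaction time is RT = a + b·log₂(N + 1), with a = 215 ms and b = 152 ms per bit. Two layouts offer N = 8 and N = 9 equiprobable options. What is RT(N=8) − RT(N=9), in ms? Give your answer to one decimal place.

-23.1

RT(8) = 215 + 152·log₂(9) = 215 + 152·3.1699 = 696.8248 ms.
RT(9) = 215 + 152·log₂(10) = 215 + 152·3.3219 = 719.9288 ms.
Difference = 696.8248 − 719.9288 = -23.1040 ≈ -23.1 ms.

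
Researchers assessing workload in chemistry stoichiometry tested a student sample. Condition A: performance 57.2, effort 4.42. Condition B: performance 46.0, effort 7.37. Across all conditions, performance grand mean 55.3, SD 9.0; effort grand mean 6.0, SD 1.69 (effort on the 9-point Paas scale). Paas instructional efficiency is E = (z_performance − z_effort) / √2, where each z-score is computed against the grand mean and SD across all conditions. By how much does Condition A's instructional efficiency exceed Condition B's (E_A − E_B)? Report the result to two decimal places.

2.11

Condition A: z_P = (57.2 − 55.3)/9.0 = 0.2111; z_E = (4.42 − 6.0)/1.69 = -0.9349; E_A = (0.2111 − (-0.9349))/√2 = 0.8103.
Condition B: z_P = (46.0 − 55.3)/9.0 = -1.0333; z_E = (7.37 − 6.0)/1.69 = 0.8107; E_B = (-1.0333 − 0.8107)/√2 = -1.3039.
E_A − E_B = 0.8103 − (-1.3039) = 2.1142 ≈ 2.11.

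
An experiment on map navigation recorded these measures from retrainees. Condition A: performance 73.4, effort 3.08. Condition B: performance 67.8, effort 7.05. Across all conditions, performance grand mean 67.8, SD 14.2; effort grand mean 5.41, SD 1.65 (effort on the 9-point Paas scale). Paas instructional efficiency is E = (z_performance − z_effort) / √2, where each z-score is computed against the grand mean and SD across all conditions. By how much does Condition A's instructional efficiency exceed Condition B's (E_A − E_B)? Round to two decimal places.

1.98

Condition A: z_P = (73.4 − 67.8)/14.2 = 0.3944; z_E = (3.08 − 5.41)/1.65 = -1.4121; E_A = (0.3944 − (-1.4121))/√2 = 1.2774.
Condition B: z_P = (67.8 − 67.8)/14.2 = 0.0000; z_E = (7.05 − 5.41)/1.65 = 0.9939; E_B = (0.0000 − 0.9939)/√2 = -0.7028.
E_A − E_B = 1.2774 − (-0.7028) = 1.9802 ≈ 1.98.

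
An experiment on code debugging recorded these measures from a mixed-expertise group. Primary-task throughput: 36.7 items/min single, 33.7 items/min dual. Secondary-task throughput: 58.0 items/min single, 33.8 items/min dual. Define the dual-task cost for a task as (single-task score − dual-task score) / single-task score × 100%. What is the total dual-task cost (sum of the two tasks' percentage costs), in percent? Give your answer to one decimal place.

Primary cost = (36.7 − 33.7) / 36.7 × 100% = 8.1744%.
Secondary cost = (58.0 − 33.8) / 58.0 × 100% = 41.7241%.
Total = 8.1744% + 41.7241% = 49.8985% ≈ 49.9%.

49.9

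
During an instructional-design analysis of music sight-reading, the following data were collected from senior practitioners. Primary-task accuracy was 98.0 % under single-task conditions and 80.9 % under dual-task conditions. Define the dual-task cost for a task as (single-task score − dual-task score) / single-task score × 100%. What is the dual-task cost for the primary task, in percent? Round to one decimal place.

Cost = (98.0 − 80.9) / 98.0 × 100%
     = 17.1000 / 98.0 × 100% = 17.4490%.
≈ 17.4%.

17.4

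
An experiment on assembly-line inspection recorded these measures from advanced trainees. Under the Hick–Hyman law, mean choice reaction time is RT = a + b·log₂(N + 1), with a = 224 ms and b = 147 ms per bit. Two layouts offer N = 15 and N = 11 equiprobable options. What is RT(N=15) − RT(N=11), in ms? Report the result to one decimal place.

61.0

RT(15) = 224 + 147·log₂(16) = 224 + 147·4.0000 = 812.0000 ms.
RT(11) = 224 + 147·log₂(12) = 224 + 147·3.5850 = 750.9950 ms.
Difference = 812.0000 − 750.9950 = 61.0050 ≈ 61.0 ms.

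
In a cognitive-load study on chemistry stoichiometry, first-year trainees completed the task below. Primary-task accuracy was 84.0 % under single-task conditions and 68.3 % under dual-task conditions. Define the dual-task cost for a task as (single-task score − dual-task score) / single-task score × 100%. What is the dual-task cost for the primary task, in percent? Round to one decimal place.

18.7

Cost = (84.0 − 68.3) / 84.0 × 100%
     = 15.7000 / 84.0 × 100% = 18.6905%.
≈ 18.7%.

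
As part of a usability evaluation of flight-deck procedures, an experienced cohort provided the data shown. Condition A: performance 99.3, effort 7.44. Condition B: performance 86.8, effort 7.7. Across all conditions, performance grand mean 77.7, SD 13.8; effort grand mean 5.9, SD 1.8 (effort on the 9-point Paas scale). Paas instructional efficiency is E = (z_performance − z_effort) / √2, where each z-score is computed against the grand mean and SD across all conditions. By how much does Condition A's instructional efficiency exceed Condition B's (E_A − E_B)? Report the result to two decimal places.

0.74

Condition A: z_P = (99.3 − 77.7)/13.8 = 1.5652; z_E = (7.44 − 5.9)/1.8 = 0.8556; E_A = (1.5652 − 0.8556)/√2 = 0.5018.
Condition B: z_P = (86.8 − 77.7)/13.8 = 0.6594; z_E = (7.7 − 5.9)/1.8 = 1.0000; E_B = (0.6594 − 1.0000)/√2 = -0.2408.
E_A − E_B = 0.5018 − (-0.2408) = 0.7426 ≈ 0.74.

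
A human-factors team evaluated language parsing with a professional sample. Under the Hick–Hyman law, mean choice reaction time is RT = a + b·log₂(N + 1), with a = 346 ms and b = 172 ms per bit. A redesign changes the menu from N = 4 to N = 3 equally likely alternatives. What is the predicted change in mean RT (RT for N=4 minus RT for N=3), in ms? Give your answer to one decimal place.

55.4

RT(4) = 346 + 172·log₂(5) = 346 + 172·2.3219 = 745.3668 ms.
RT(3) = 346 + 172·log₂(4) = 346 + 172·2.0000 = 690.0000 ms.
Difference = 745.3668 − 690.0000 = 55.3668 ≈ 55.4 ms.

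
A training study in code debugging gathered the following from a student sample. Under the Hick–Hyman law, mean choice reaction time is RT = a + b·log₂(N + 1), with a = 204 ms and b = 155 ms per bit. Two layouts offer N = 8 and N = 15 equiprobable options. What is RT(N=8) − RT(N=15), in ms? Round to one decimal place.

-128.7

RT(8) = 204 + 155·log₂(9) = 204 + 155·3.1699 = 695.3345 ms.
RT(15) = 204 + 155·log₂(16) = 204 + 155·4.0000 = 824.0000 ms.
Difference = 695.3345 − 824.0000 = -128.6655 ≈ -128.7 ms.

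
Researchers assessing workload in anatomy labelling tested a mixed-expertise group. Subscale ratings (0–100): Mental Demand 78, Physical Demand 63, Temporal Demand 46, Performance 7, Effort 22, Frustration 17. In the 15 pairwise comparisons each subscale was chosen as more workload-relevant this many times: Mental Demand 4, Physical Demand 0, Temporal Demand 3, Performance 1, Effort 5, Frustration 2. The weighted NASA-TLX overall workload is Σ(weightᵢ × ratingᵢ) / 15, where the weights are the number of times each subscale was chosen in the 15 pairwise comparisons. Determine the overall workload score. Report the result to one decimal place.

The tallies are the weights (they sum to 15).
Weighted sum = 4·78 + 0·63 + 3·46 + 1·7 + 5·22 + 2·17
            = 312 + 0 + 138 + 7 + 110 + 34 = 601.
Overall workload = 601 / 15 = 40.0667 ≈ 40.1.

40.1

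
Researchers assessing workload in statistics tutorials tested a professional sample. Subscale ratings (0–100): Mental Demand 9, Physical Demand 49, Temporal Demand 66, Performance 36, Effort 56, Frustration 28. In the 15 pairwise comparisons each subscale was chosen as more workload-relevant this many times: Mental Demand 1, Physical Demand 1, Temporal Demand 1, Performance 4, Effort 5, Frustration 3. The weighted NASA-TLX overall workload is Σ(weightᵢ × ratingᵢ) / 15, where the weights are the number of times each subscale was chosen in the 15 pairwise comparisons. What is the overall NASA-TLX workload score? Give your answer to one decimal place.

42.1

The tallies are the weights (they sum to 15).
Weighted sum = 1·9 + 1·49 + 1·66 + 4·36 + 5·56 + 3·28
            = 9 + 49 + 66 + 144 + 280 + 84 = 632.
Overall workload = 632 / 15 = 42.1333 ≈ 42.1.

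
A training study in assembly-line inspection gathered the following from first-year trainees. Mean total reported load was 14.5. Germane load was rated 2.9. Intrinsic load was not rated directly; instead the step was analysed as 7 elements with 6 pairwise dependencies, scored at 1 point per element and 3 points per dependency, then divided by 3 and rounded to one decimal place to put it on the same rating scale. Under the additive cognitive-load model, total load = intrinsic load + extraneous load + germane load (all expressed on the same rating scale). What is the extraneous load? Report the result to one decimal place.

3.3

Intrinsic (element-interactivity): (7 × 1 + 6 × 3) / 3 = 25 / 3 = 8.3333 → 8.3.
extraneous load = total − intrinsic − germane
             = 14.5 − 8.3 − 2.9 = 3.3.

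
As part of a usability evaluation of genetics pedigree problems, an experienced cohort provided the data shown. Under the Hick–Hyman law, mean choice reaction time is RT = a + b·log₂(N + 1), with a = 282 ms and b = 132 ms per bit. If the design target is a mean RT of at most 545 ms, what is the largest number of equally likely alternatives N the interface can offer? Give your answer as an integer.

Set 282 + 132·log₂(N + 1) ≤ 545.
log₂(N + 1) ≤ (545 − 282) / 132 = 1.9924.
N + 1 ≤ 2^1.9924 = 3.9790.
N ≤ 2.9790, so the largest integer N is 2.

2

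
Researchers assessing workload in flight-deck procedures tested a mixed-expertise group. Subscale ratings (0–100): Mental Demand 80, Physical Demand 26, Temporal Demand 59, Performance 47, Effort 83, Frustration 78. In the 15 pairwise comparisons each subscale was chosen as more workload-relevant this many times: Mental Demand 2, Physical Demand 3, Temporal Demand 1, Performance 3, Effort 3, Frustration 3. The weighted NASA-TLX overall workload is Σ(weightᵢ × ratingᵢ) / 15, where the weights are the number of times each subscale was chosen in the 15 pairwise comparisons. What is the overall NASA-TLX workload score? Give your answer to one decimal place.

The tallies are the weights (they sum to 15).
Weighted sum = 2·80 + 3·26 + 1·59 + 3·47 + 3·83 + 3·78
            = 160 + 78 + 59 + 141 + 249 + 234 = 921.
Overall workload = 921 / 15 = 61.4000 ≈ 61.4.

61.4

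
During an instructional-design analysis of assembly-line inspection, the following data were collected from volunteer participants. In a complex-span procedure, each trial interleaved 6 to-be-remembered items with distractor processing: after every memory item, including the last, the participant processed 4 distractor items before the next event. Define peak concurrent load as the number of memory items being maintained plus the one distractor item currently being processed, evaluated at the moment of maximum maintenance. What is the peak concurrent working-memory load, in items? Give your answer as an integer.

7

Maintenance is greatest during the distractor(s) after memory item 6: all 6 memory items are being held.
One distractor item is concurrently being processed.
Peak concurrent load = 6 + 1 = 7 items.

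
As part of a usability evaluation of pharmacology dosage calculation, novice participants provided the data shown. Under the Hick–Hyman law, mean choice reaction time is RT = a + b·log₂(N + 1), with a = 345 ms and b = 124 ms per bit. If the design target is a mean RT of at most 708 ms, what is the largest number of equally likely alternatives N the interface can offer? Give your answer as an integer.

6

Set 345 + 124·log₂(N + 1) ≤ 708.
log₂(N + 1) ≤ (708 − 345) / 124 = 2.9274.
N + 1 ≤ 2^2.9274 = 7.6074.
N ≤ 6.6074, so the largest integer N is 6.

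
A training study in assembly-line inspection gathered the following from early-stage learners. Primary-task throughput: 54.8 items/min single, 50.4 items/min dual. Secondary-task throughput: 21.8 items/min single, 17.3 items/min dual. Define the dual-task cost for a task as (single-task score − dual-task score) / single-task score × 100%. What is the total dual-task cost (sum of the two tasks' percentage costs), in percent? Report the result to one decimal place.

Primary cost = (54.8 − 50.4) / 54.8 × 100% = 8.0292%.
Secondary cost = (21.8 − 17.3) / 21.8 × 100% = 20.6422%.
Total = 8.0292% + 20.6422% = 28.6714% ≈ 28.7%.

28.7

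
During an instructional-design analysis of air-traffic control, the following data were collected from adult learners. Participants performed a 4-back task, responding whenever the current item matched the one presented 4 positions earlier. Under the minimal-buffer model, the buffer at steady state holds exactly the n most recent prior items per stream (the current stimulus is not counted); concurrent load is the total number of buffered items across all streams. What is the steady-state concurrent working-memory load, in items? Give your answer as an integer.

The buffer holds the 4 most recent prior items.
Steady-state concurrent load = 4 items.

4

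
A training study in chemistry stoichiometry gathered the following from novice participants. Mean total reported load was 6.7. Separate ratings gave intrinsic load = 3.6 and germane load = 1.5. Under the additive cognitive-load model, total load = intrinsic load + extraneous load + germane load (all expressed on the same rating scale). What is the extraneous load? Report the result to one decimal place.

1.6

extraneous load = total − intrinsic − germane
             = 6.7 − 3.6 − 1.5 = 1.6.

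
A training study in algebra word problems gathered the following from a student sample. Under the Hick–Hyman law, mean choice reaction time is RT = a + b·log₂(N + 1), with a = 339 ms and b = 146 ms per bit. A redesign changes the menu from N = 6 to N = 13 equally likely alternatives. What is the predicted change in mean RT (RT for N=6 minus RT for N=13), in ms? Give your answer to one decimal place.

RT(6) = 339 + 146·log₂(7) = 339 + 146·2.8074 = 748.8804 ms.
RT(13) = 339 + 146·log₂(14) = 339 + 146·3.8074 = 894.8804 ms.
Difference = 748.8804 − 894.8804 = -146.0000 ≈ -146.0 ms.

-146.0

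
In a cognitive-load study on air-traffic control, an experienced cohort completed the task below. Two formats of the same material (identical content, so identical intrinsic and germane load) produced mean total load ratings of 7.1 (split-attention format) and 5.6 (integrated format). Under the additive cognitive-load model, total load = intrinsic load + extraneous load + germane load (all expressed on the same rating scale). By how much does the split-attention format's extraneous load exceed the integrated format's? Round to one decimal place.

1.5

Intrinsic and germane load are equal across formats, so the difference in total load equals the difference in extraneous load.
Extraneous-load difference = 7.1 − 5.6 = 1.5.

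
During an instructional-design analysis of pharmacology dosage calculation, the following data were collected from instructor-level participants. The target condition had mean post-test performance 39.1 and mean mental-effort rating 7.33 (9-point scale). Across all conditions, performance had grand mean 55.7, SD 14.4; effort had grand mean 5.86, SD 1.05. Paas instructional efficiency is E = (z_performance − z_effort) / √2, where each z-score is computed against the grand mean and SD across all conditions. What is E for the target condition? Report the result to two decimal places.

-1.81

z_performance = (39.1 − 55.7) / 14.4 = -16.6000 / 14.4 = -1.1528.
z_effort = (7.33 − 5.86) / 1.05 = 1.4700 / 1.05 = 1.4000.
z_P − z_E = -1.1528 − 1.4000 = -2.5528.
E = -2.5528 / √2 = -2.5528 / 1.41421 = -1.8051 ≈ -1.81.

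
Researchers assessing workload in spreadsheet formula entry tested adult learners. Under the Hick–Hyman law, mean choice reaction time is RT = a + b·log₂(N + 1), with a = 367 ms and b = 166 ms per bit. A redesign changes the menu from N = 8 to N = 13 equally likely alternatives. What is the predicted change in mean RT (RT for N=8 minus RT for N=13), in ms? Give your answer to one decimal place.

RT(8) = 367 + 166·log₂(9) = 367 + 166·3.1699 = 893.2034 ms.
RT(13) = 367 + 166·log₂(14) = 367 + 166·3.8074 = 999.0284 ms.
Difference = 893.2034 − 999.0284 = -105.8250 ≈ -105.8 ms.

-105.8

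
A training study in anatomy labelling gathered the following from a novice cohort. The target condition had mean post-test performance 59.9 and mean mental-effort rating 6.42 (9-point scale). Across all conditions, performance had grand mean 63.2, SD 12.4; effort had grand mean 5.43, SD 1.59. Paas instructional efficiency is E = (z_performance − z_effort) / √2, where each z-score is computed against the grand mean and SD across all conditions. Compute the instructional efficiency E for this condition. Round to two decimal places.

-0.63

z_performance = (59.9 − 63.2) / 12.4 = -3.3000 / 12.4 = -0.2661.
z_effort = (6.42 − 5.43) / 1.59 = 0.9900 / 1.59 = 0.6226.
z_P − z_E = -0.2661 − 0.6226 = -0.8887.
E = -0.8887 / √2 = -0.8887 / 1.41421 = -0.6284 ≈ -0.63.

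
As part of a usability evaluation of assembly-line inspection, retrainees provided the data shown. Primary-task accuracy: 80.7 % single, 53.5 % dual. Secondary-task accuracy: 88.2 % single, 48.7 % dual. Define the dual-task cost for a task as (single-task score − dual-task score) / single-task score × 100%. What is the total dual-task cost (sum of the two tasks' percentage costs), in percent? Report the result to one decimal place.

78.5

Primary cost = (80.7 − 53.5) / 80.7 × 100% = 33.7051%.
Secondary cost = (88.2 − 48.7) / 88.2 × 100% = 44.7846%.
Total = 33.7051% + 44.7846% = 78.4897% ≈ 78.5%.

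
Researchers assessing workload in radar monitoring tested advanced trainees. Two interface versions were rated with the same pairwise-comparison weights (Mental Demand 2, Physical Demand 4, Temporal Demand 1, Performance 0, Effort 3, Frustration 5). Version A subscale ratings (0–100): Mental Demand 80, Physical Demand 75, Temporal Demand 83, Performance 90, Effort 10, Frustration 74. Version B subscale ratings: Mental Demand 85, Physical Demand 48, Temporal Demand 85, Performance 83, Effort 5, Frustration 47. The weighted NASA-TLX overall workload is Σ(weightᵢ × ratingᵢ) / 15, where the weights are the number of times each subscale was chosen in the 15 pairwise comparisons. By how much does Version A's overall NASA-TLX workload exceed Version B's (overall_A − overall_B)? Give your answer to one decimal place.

16.4

Version A weighted sum = 2·80 + 4·75 + 1·83 + 0·90 + 3·10 + 5·74 = 160 + 300 + 83 + 0 + 30 + 370 = 943; overall_A = 943/15 = 62.8667.
Version B weighted sum = 2·85 + 4·48 + 1·85 + 0·83 + 3·5 + 5·47 = 170 + 192 + 85 + 0 + 15 + 235 = 697; overall_B = 697/15 = 46.4667.
Difference = 62.8667 − 46.4667 = 16.4000 ≈ 16.4.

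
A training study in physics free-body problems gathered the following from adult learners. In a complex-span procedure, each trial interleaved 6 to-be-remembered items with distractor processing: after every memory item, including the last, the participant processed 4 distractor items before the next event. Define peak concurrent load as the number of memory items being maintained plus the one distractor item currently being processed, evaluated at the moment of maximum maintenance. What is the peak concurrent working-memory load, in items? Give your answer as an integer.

Maintenance is greatest during the distractor(s) after memory item 6: all 6 memory items are being held.
One distractor item is concurrently being processed.
Peak concurrent load = 6 + 1 = 7 items.

7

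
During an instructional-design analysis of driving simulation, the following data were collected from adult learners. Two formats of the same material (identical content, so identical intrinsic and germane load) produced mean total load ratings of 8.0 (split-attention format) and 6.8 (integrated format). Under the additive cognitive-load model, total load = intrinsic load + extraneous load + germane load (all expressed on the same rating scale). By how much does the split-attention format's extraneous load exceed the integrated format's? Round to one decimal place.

Intrinsic and germane load are equal across formats, so the difference in total load equals the difference in extraneous load.
Extraneous-load difference = 8.0 − 6.8 = 1.2.

1.2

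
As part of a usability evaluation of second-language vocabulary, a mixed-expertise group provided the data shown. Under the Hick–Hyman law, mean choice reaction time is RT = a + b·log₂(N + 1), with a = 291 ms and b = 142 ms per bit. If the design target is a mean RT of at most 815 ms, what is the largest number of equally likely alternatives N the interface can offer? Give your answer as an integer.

11

Set 291 + 142·log₂(N + 1) ≤ 815.
log₂(N + 1) ≤ (815 − 291) / 142 = 3.6901.
N + 1 ≤ 2^3.6901 = 12.9072.
N ≤ 11.9072, so the largest integer N is 11.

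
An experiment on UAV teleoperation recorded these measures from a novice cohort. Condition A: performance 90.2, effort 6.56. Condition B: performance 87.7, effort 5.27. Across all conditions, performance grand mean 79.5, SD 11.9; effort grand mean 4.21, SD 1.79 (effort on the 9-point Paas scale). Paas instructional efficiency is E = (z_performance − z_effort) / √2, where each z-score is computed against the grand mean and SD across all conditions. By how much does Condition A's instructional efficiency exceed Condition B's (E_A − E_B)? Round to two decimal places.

Condition A: z_P = (90.2 − 79.5)/11.9 = 0.8992; z_E = (6.56 − 4.21)/1.79 = 1.3128; E_A = (0.8992 − 1.3128)/√2 = -0.2925.
Condition B: z_P = (87.7 − 79.5)/11.9 = 0.6891; z_E = (5.27 − 4.21)/1.79 = 0.5922; E_B = (0.6891 − 0.5922)/√2 = 0.0685.
E_A − E_B = -0.2925 − 0.0685 = -0.3610 ≈ -0.36.

-0.36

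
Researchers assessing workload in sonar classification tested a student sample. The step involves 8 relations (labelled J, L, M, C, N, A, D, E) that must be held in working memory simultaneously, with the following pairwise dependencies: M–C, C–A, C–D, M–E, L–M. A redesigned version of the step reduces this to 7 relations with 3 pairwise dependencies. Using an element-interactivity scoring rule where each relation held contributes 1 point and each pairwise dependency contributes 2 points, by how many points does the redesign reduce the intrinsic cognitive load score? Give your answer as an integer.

5

Original: 8 × 1 + 5 × 2 = 8 + 10 = 18.
Redesigned: 7 × 1 + 3 × 2 = 7 + 6 = 13.
Reduction = 18 − 13 = 5.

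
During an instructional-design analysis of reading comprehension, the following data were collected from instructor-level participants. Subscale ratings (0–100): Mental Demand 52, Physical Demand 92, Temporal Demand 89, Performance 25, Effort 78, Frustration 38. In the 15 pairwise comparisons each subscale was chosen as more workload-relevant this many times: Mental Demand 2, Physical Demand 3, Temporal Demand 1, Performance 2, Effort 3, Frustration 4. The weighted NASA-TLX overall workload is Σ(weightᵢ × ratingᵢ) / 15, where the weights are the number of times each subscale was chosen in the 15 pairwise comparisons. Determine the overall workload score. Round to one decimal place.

The tallies are the weights (they sum to 15).
Weighted sum = 2·52 + 3·92 + 1·89 + 2·25 + 3·78 + 4·38
            = 104 + 276 + 89 + 50 + 234 + 152 = 905.
Overall workload = 905 / 15 = 60.3333 ≈ 60.3.

60.3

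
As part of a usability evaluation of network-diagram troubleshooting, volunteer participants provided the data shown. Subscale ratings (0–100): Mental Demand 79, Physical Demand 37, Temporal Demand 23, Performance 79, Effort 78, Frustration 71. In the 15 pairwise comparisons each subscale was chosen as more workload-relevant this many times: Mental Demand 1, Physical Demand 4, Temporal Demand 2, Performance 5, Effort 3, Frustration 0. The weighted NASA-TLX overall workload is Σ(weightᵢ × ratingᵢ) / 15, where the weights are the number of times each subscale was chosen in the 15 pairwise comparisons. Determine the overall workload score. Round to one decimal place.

60.1

The tallies are the weights (they sum to 15).
Weighted sum = 1·79 + 4·37 + 2·23 + 5·79 + 3·78 + 0·71
            = 79 + 148 + 46 + 395 + 234 + 0 = 902.
Overall workload = 902 / 15 = 60.1333 ≈ 60.1.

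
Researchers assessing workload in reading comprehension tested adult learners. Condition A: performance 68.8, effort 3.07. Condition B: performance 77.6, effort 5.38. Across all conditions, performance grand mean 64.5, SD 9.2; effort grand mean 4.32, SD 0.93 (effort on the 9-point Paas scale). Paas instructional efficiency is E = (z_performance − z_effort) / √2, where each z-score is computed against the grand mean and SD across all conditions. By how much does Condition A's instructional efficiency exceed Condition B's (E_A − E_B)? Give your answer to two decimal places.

Condition A: z_P = (68.8 − 64.5)/9.2 = 0.4674; z_E = (3.07 − 4.32)/0.93 = -1.3441; E_A = (0.4674 − (-1.3441))/√2 = 1.2809.
Condition B: z_P = (77.6 − 64.5)/9.2 = 1.4239; z_E = (5.38 − 4.32)/0.93 = 1.1398; E_B = (1.4239 − 1.1398)/√2 = 0.2009.
E_A − E_B = 1.2809 − 0.2009 = 1.0800 ≈ 1.08.

1.08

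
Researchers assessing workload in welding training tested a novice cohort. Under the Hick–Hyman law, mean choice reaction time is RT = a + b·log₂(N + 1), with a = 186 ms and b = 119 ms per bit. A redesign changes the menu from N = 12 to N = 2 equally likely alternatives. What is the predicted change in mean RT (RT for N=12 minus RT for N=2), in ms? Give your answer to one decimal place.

251.7

RT(12) = 186 + 119·log₂(13) = 186 + 119·3.7004 = 626.3476 ms.
RT(2) = 186 + 119·log₂(3) = 186 + 119·1.5850 = 374.6150 ms.
Difference = 626.3476 − 374.6150 = 251.7326 ≈ 251.7 ms.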